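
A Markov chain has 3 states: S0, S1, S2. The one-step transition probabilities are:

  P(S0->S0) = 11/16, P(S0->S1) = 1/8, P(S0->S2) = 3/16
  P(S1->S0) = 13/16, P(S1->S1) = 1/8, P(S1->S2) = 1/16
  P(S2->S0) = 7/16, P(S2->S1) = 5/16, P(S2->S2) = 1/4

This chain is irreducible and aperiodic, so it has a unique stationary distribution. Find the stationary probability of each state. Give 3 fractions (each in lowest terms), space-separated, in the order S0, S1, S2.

Answer: 163/246 13/82 22/123

Derivation:
The stationary distribution satisfies pi = pi * P, i.e.:
  pi_S0 = 11/16*pi_S0 + 13/16*pi_S1 + 7/16*pi_S2
  pi_S1 = 1/8*pi_S0 + 1/8*pi_S1 + 5/16*pi_S2
  pi_S2 = 3/16*pi_S0 + 1/16*pi_S1 + 1/4*pi_S2
with normalization: pi_S0 + pi_S1 + pi_S2 = 1.

Using the first 2 balance equations plus normalization, the linear system A*pi = b is:
  [-5/16, 13/16, 7/16] . pi = 0
  [1/8, -7/8, 5/16] . pi = 0
  [1, 1, 1] . pi = 1

Solving yields:
  pi_S0 = 163/246
  pi_S1 = 13/82
  pi_S2 = 22/123

Verification (pi * P):
  163/246*11/16 + 13/82*13/16 + 22/123*7/16 = 163/246 = pi_S0  (ok)
  163/246*1/8 + 13/82*1/8 + 22/123*5/16 = 13/82 = pi_S1  (ok)
  163/246*3/16 + 13/82*1/16 + 22/123*1/4 = 22/123 = pi_S2  (ok)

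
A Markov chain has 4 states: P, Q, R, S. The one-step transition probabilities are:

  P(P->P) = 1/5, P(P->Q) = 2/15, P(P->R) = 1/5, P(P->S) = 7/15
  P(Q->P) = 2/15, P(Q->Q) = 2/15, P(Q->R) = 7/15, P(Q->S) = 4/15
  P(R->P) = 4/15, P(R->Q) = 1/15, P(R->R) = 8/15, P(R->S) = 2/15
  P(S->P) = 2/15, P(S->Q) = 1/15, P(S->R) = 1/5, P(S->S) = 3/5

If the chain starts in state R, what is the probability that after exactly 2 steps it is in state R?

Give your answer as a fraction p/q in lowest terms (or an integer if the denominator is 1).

Computing P^2 by repeated multiplication:
P^1 =
  P: [1/5, 2/15, 1/5, 7/15]
  Q: [2/15, 2/15, 7/15, 4/15]
  R: [4/15, 1/15, 8/15, 2/15]
  S: [2/15, 1/15, 1/5, 3/5]
P^2 =
  P: [13/75, 4/45, 68/225, 98/225]
  Q: [46/225, 19/225, 88/225, 8/25]
  R: [2/9, 4/45, 89/225, 22/75]
  S: [38/225, 2/25, 64/225, 7/15]

(P^2)[R -> R] = 89/225

Answer: 89/225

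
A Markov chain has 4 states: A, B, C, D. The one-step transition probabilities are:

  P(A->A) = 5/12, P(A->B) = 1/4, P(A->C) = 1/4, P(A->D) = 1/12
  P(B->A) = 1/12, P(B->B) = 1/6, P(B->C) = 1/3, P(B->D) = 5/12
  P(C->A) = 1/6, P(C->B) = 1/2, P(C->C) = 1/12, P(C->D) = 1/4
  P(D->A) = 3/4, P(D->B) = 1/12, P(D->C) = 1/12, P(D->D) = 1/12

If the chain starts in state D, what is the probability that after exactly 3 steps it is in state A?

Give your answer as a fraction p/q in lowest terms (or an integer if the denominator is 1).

Answer: 61/192

Derivation:
Computing P^3 by repeated multiplication:
P^1 =
  A: [5/12, 1/4, 1/4, 1/12]
  B: [1/12, 1/6, 1/3, 5/12]
  C: [1/6, 1/2, 1/12, 1/4]
  D: [3/4, 1/12, 1/12, 1/12]
P^2 =
  A: [43/144, 5/18, 31/144, 5/24]
  B: [5/12, 1/4, 5/36, 7/36]
  C: [5/16, 3/16, 17/72, 19/72]
  D: [19/48, 1/4, 11/48, 1/8]
P^3 =
  A: [587/1728, 425/1728, 175/864, 61/288]
  B: [157/432, 25/108, 31/144, 41/216]
  C: [331/864, 431/1728, 35/192, 5/27]
  D: [61/192, 17/64, 61/288, 59/288]

(P^3)[D -> A] = 61/192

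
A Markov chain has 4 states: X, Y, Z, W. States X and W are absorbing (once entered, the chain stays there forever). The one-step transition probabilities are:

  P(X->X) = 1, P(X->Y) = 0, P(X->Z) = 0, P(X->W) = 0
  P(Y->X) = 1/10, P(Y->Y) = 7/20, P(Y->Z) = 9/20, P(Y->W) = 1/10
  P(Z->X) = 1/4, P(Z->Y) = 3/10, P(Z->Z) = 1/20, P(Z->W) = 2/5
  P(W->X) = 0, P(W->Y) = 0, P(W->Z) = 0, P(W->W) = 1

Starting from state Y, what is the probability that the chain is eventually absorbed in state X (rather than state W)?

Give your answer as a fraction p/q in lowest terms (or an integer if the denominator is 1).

Answer: 83/193

Derivation:
Let a_i = P(absorbed in X | start in state i).
Boundary conditions: a_X = 1, a_W = 0.
For each transient state i, a_i = sum_j P(i->j) * a_j:
  a_Y = 1/10*a_X + 7/20*a_Y + 9/20*a_Z + 1/10*a_W
  a_Z = 1/4*a_X + 3/10*a_Y + 1/20*a_Z + 2/5*a_W

Substituting a_X = 1 and a_W = 0, rearrange to (I - Q) a = r where r[i] = P(i -> X):
  [13/20, -9/20] . (a_Y, a_Z) = 1/10
  [-3/10, 19/20] . (a_Y, a_Z) = 1/4

Solving yields:
  a_Y = 83/193
  a_Z = 77/193

Starting state is Y, so the absorption probability is a_Y = 83/193.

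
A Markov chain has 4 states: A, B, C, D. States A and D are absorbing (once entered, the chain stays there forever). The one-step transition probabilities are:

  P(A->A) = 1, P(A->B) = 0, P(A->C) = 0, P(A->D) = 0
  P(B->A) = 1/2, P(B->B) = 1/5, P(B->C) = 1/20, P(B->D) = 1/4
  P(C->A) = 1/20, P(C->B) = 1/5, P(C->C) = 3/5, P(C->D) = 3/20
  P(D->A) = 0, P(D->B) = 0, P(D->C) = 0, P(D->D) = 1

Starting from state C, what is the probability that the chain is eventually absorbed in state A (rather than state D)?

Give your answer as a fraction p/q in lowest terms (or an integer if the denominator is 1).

Answer: 14/31

Derivation:
Let a_i = P(absorbed in A | start in state i).
Boundary conditions: a_A = 1, a_D = 0.
For each transient state i, a_i = sum_j P(i->j) * a_j:
  a_B = 1/2*a_A + 1/5*a_B + 1/20*a_C + 1/4*a_D
  a_C = 1/20*a_A + 1/5*a_B + 3/5*a_C + 3/20*a_D

Substituting a_A = 1 and a_D = 0, rearrange to (I - Q) a = r where r[i] = P(i -> A):
  [4/5, -1/20] . (a_B, a_C) = 1/2
  [-1/5, 2/5] . (a_B, a_C) = 1/20

Solving yields:
  a_B = 81/124
  a_C = 14/31

Starting state is C, so the absorption probability is a_C = 14/31.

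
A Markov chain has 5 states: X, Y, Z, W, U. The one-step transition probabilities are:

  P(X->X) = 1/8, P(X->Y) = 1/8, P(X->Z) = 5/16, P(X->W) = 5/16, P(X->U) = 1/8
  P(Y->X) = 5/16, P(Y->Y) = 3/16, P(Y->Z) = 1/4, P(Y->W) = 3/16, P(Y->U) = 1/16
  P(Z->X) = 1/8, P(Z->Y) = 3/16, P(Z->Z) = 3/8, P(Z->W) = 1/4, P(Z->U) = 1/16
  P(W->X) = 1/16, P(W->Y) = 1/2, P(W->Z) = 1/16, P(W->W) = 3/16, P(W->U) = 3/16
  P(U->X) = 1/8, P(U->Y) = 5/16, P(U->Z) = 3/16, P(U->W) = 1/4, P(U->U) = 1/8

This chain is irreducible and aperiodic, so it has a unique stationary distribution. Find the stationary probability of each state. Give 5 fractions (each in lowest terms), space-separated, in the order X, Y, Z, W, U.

The stationary distribution satisfies pi = pi * P, i.e.:
  pi_X = 1/8*pi_X + 5/16*pi_Y + 1/8*pi_Z + 1/16*pi_W + 1/8*pi_U
  pi_Y = 1/8*pi_X + 3/16*pi_Y + 3/16*pi_Z + 1/2*pi_W + 5/16*pi_U
  pi_Z = 5/16*pi_X + 1/4*pi_Y + 3/8*pi_Z + 1/16*pi_W + 3/16*pi_U
  pi_W = 5/16*pi_X + 3/16*pi_Y + 1/4*pi_Z + 3/16*pi_W + 1/4*pi_U
  pi_U = 1/8*pi_X + 1/16*pi_Y + 1/16*pi_Z + 3/16*pi_W + 1/8*pi_U
with normalization: pi_X + pi_Y + pi_Z + pi_W + pi_U = 1.

Using the first 4 balance equations plus normalization, the linear system A*pi = b is:
  [-7/8, 5/16, 1/8, 1/16, 1/8] . pi = 0
  [1/8, -13/16, 3/16, 1/2, 5/16] . pi = 0
  [5/16, 1/4, -5/8, 1/16, 3/16] . pi = 0
  [5/16, 3/16, 1/4, -13/16, 1/4] . pi = 0
  [1, 1, 1, 1, 1] . pi = 1

Solving yields:
  pi_X = 10750/67223
  pi_Y = 17655/67223
  pi_Z = 16154/67223
  pi_W = 15411/67223
  pi_U = 7253/67223

Verification (pi * P):
  10750/67223*1/8 + 17655/67223*5/16 + 16154/67223*1/8 + 15411/67223*1/16 + 7253/67223*1/8 = 10750/67223 = pi_X  (ok)
  10750/67223*1/8 + 17655/67223*3/16 + 16154/67223*3/16 + 15411/67223*1/2 + 7253/67223*5/16 = 17655/67223 = pi_Y  (ok)
  10750/67223*5/16 + 17655/67223*1/4 + 16154/67223*3/8 + 15411/67223*1/16 + 7253/67223*3/16 = 16154/67223 = pi_Z  (ok)
  10750/67223*5/16 + 17655/67223*3/16 + 16154/67223*1/4 + 15411/67223*3/16 + 7253/67223*1/4 = 15411/67223 = pi_W  (ok)
  10750/67223*1/8 + 17655/67223*1/16 + 16154/67223*1/16 + 15411/67223*3/16 + 7253/67223*1/8 = 7253/67223 = pi_U  (ok)

Answer: 10750/67223 17655/67223 16154/67223 15411/67223 7253/67223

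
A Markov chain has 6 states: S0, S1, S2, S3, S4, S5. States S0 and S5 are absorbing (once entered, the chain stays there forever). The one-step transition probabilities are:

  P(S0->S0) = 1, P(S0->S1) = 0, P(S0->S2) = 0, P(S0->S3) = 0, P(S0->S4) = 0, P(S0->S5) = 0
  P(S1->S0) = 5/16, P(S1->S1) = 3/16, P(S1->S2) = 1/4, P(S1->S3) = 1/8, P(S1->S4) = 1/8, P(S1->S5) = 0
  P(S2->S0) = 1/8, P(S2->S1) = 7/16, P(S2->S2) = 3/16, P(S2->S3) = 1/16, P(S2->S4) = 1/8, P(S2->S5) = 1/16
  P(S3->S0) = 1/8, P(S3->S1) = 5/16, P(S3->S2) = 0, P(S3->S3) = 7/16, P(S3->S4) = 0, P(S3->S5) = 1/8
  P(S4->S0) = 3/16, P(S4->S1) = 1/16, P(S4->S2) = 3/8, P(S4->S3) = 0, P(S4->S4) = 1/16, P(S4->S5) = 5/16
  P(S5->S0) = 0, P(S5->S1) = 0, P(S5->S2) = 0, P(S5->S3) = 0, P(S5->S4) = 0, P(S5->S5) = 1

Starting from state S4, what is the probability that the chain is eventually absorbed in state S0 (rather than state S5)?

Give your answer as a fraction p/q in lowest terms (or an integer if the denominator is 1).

Let a_i = P(absorbed in S0 | start in state i).
Boundary conditions: a_S0 = 1, a_S5 = 0.
For each transient state i, a_i = sum_j P(i->j) * a_j:
  a_S1 = 5/16*a_S0 + 3/16*a_S1 + 1/4*a_S2 + 1/8*a_S3 + 1/8*a_S4 + 0*a_S5
  a_S2 = 1/8*a_S0 + 7/16*a_S1 + 3/16*a_S2 + 1/16*a_S3 + 1/8*a_S4 + 1/16*a_S5
  a_S3 = 1/8*a_S0 + 5/16*a_S1 + 0*a_S2 + 7/16*a_S3 + 0*a_S4 + 1/8*a_S5
  a_S4 = 3/16*a_S0 + 1/16*a_S1 + 3/8*a_S2 + 0*a_S3 + 1/16*a_S4 + 5/16*a_S5

Substituting a_S0 = 1 and a_S5 = 0, rearrange to (I - Q) a = r where r[i] = P(i -> S0):
  [13/16, -1/4, -1/8, -1/8] . (a_S1, a_S2, a_S3, a_S4) = 5/16
  [-7/16, 13/16, -1/16, -1/8] . (a_S1, a_S2, a_S3, a_S4) = 1/8
  [-5/16, 0, 9/16, 0] . (a_S1, a_S2, a_S3, a_S4) = 1/8
  [-1/16, -3/8, 0, 15/16] . (a_S1, a_S2, a_S3, a_S4) = 3/16

Solving yields:
  a_S1 = 3775/4793
  a_S2 = 10228/14379
  a_S3 = 9487/14379
  a_S4 = 2574/4793

Starting state is S4, so the absorption probability is a_S4 = 2574/4793.

Answer: 2574/4793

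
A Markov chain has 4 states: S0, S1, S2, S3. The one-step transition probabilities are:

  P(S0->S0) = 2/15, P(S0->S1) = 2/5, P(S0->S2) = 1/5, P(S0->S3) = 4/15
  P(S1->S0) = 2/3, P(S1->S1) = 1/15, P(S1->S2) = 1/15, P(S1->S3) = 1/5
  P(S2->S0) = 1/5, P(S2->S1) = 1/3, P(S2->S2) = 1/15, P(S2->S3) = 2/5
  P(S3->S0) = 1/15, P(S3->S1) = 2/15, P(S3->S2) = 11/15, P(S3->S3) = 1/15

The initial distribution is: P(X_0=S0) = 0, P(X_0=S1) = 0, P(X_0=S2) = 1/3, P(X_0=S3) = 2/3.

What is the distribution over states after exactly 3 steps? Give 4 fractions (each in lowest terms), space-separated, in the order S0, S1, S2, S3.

Propagating the distribution step by step (d_{t+1} = d_t * P):
d_0 = (S0=0, S1=0, S2=1/3, S3=2/3)
  d_1[S0] = 0*2/15 + 0*2/3 + 1/3*1/5 + 2/3*1/15 = 1/9
  d_1[S1] = 0*2/5 + 0*1/15 + 1/3*1/3 + 2/3*2/15 = 1/5
  d_1[S2] = 0*1/5 + 0*1/15 + 1/3*1/15 + 2/3*11/15 = 23/45
  d_1[S3] = 0*4/15 + 0*1/5 + 1/3*2/5 + 2/3*1/15 = 8/45
d_1 = (S0=1/9, S1=1/5, S2=23/45, S3=8/45)
  d_2[S0] = 1/9*2/15 + 1/5*2/3 + 23/45*1/5 + 8/45*1/15 = 59/225
  d_2[S1] = 1/9*2/5 + 1/5*1/15 + 23/45*1/3 + 8/45*2/15 = 34/135
  d_2[S2] = 1/9*1/5 + 1/5*1/15 + 23/45*1/15 + 8/45*11/15 = 1/5
  d_2[S3] = 1/9*4/15 + 1/5*1/5 + 23/45*2/5 + 8/45*1/15 = 193/675
d_2 = (S0=59/225, S1=34/135, S2=1/5, S3=193/675)
  d_3[S0] = 59/225*2/15 + 34/135*2/3 + 1/5*1/5 + 193/675*1/15 = 884/3375
  d_3[S1] = 59/225*2/5 + 34/135*1/15 + 1/5*1/3 + 193/675*2/15 = 2293/10125
  d_3[S2] = 59/225*1/5 + 34/135*1/15 + 1/5*1/15 + 193/675*11/15 = 2959/10125
  d_3[S3] = 59/225*4/15 + 34/135*1/5 + 1/5*2/5 + 193/675*1/15 = 2221/10125
d_3 = (S0=884/3375, S1=2293/10125, S2=2959/10125, S3=2221/10125)

Answer: 884/3375 2293/10125 2959/10125 2221/10125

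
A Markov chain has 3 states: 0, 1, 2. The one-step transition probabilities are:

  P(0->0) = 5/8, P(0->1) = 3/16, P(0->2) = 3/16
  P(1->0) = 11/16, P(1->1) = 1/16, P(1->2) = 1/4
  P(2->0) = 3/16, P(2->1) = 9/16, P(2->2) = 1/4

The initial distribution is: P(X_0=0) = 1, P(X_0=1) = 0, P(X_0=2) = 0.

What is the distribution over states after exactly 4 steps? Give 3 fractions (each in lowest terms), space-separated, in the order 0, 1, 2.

Propagating the distribution step by step (d_{t+1} = d_t * P):
d_0 = (0=1, 1=0, 2=0)
  d_1[0] = 1*5/8 + 0*11/16 + 0*3/16 = 5/8
  d_1[1] = 1*3/16 + 0*1/16 + 0*9/16 = 3/16
  d_1[2] = 1*3/16 + 0*1/4 + 0*1/4 = 3/16
d_1 = (0=5/8, 1=3/16, 2=3/16)
  d_2[0] = 5/8*5/8 + 3/16*11/16 + 3/16*3/16 = 71/128
  d_2[1] = 5/8*3/16 + 3/16*1/16 + 3/16*9/16 = 15/64
  d_2[2] = 5/8*3/16 + 3/16*1/4 + 3/16*1/4 = 27/128
d_2 = (0=71/128, 1=15/64, 2=27/128)
  d_3[0] = 71/128*5/8 + 15/64*11/16 + 27/128*3/16 = 1121/2048
  d_3[1] = 71/128*3/16 + 15/64*1/16 + 27/128*9/16 = 243/1024
  d_3[2] = 71/128*3/16 + 15/64*1/4 + 27/128*1/4 = 441/2048
d_3 = (0=1121/2048, 1=243/1024, 2=441/2048)
  d_4[0] = 1121/2048*5/8 + 243/1024*11/16 + 441/2048*3/16 = 17879/32768
  d_4[1] = 1121/2048*3/16 + 243/1024*1/16 + 441/2048*9/16 = 3909/16384
  d_4[2] = 1121/2048*3/16 + 243/1024*1/4 + 441/2048*1/4 = 7071/32768
d_4 = (0=17879/32768, 1=3909/16384, 2=7071/32768)

Answer: 17879/32768 3909/16384 7071/32768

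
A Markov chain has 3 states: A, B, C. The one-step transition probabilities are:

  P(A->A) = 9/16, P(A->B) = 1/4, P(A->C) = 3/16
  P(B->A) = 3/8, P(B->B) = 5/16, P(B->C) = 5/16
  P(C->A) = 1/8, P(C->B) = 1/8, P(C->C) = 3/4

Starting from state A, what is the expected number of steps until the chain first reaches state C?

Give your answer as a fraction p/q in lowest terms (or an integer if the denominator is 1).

Let h_i = expected steps to first reach C from state i.
Boundary: h_C = 0.
First-step equations for the other states:
  h_A = 1 + 9/16*h_A + 1/4*h_B + 3/16*h_C
  h_B = 1 + 3/8*h_A + 5/16*h_B + 5/16*h_C

Substituting h_C = 0 and rearranging gives the linear system (I - Q) h = 1:
  [7/16, -1/4] . (h_A, h_B) = 1
  [-3/8, 11/16] . (h_A, h_B) = 1

Solving yields:
  h_A = 240/53
  h_B = 208/53

Starting state is A, so the expected hitting time is h_A = 240/53.

Answer: 240/53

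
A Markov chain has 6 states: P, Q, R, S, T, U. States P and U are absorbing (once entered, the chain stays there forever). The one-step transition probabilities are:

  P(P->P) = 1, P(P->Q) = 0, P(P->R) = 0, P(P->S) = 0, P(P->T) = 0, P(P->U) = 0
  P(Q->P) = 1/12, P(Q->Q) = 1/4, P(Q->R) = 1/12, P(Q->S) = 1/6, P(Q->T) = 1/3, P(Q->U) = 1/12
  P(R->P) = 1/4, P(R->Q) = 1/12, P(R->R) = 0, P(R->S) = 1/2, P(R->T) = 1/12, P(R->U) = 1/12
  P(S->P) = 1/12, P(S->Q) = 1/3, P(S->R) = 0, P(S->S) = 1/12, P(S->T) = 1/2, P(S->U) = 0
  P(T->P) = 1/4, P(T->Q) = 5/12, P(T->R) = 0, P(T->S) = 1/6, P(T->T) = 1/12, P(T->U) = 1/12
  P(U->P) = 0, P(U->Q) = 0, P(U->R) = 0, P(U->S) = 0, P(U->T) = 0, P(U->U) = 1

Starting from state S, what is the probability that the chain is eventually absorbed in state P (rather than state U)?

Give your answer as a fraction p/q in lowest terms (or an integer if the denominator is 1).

Answer: 1139/1589

Derivation:
Let a_i = P(absorbed in P | start in state i).
Boundary conditions: a_P = 1, a_U = 0.
For each transient state i, a_i = sum_j P(i->j) * a_j:
  a_Q = 1/12*a_P + 1/4*a_Q + 1/12*a_R + 1/6*a_S + 1/3*a_T + 1/12*a_U
  a_R = 1/4*a_P + 1/12*a_Q + 0*a_R + 1/2*a_S + 1/12*a_T + 1/12*a_U
  a_S = 1/12*a_P + 1/3*a_Q + 0*a_R + 1/12*a_S + 1/2*a_T + 0*a_U
  a_T = 1/4*a_P + 5/12*a_Q + 0*a_R + 1/6*a_S + 1/12*a_T + 1/12*a_U

Substituting a_P = 1 and a_U = 0, rearrange to (I - Q) a = r where r[i] = P(i -> P):
  [3/4, -1/12, -1/6, -1/3] . (a_Q, a_R, a_S, a_T) = 1/12
  [-1/12, 1, -1/2, -1/12] . (a_Q, a_R, a_S, a_T) = 1/4
  [-1/3, 0, 11/12, -1/2] . (a_Q, a_R, a_S, a_T) = 1/12
  [-5/12, 0, -1/6, 11/12] . (a_Q, a_R, a_S, a_T) = 1/4

Solving yields:
  a_Q = 1055/1589
  a_R = 164/227
  a_S = 1139/1589
  a_T = 160/227

Starting state is S, so the absorption probability is a_S = 1139/1589.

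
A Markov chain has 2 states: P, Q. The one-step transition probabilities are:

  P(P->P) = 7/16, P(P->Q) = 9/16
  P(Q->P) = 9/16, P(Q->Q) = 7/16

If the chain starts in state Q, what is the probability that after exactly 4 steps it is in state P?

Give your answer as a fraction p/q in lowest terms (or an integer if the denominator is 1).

Answer: 4095/8192

Derivation:
Computing P^4 by repeated multiplication:
P^1 =
  P: [7/16, 9/16]
  Q: [9/16, 7/16]
P^2 =
  P: [65/128, 63/128]
  Q: [63/128, 65/128]
P^3 =
  P: [511/1024, 513/1024]
  Q: [513/1024, 511/1024]
P^4 =
  P: [4097/8192, 4095/8192]
  Q: [4095/8192, 4097/8192]

(P^4)[Q -> P] = 4095/8192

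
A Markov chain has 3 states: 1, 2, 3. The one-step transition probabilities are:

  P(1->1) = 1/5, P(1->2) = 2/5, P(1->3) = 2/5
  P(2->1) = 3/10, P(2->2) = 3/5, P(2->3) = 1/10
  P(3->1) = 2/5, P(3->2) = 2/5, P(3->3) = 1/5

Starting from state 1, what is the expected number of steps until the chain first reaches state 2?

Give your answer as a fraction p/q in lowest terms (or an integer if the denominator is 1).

Answer: 5/2

Derivation:
Let h_i = expected steps to first reach 2 from state i.
Boundary: h_2 = 0.
First-step equations for the other states:
  h_1 = 1 + 1/5*h_1 + 2/5*h_2 + 2/5*h_3
  h_3 = 1 + 2/5*h_1 + 2/5*h_2 + 1/5*h_3

Substituting h_2 = 0 and rearranging gives the linear system (I - Q) h = 1:
  [4/5, -2/5] . (h_1, h_3) = 1
  [-2/5, 4/5] . (h_1, h_3) = 1

Solving yields:
  h_1 = 5/2
  h_3 = 5/2

Starting state is 1, so the expected hitting time is h_1 = 5/2.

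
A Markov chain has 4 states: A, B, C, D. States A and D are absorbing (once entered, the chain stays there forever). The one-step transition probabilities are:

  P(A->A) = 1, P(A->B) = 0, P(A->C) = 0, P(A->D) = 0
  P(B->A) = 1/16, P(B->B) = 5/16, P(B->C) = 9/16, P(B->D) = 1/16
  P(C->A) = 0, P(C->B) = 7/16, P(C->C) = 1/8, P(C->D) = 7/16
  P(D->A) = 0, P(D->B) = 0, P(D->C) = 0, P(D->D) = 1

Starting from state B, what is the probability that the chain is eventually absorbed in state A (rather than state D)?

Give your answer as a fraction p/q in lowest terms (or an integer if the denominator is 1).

Answer: 2/13

Derivation:
Let a_i = P(absorbed in A | start in state i).
Boundary conditions: a_A = 1, a_D = 0.
For each transient state i, a_i = sum_j P(i->j) * a_j:
  a_B = 1/16*a_A + 5/16*a_B + 9/16*a_C + 1/16*a_D
  a_C = 0*a_A + 7/16*a_B + 1/8*a_C + 7/16*a_D

Substituting a_A = 1 and a_D = 0, rearrange to (I - Q) a = r where r[i] = P(i -> A):
  [11/16, -9/16] . (a_B, a_C) = 1/16
  [-7/16, 7/8] . (a_B, a_C) = 0

Solving yields:
  a_B = 2/13
  a_C = 1/13

Starting state is B, so the absorption probability is a_B = 2/13.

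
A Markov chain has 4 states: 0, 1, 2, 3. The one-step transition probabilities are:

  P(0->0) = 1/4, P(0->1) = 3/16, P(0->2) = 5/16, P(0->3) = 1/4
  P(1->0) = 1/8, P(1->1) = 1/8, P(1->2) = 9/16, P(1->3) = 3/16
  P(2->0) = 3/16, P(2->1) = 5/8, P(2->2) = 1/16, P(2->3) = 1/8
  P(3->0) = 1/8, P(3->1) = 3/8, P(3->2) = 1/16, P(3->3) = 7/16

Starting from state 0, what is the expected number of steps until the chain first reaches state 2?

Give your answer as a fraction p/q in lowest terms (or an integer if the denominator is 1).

Answer: 64/19

Derivation:
Let h_i = expected steps to first reach 2 from state i.
Boundary: h_2 = 0.
First-step equations for the other states:
  h_0 = 1 + 1/4*h_0 + 3/16*h_1 + 5/16*h_2 + 1/4*h_3
  h_1 = 1 + 1/8*h_0 + 1/8*h_1 + 9/16*h_2 + 3/16*h_3
  h_3 = 1 + 1/8*h_0 + 3/8*h_1 + 1/16*h_2 + 7/16*h_3

Substituting h_2 = 0 and rearranging gives the linear system (I - Q) h = 1:
  [3/4, -3/16, -1/4] . (h_0, h_1, h_3) = 1
  [-1/8, 7/8, -3/16] . (h_0, h_1, h_3) = 1
  [-1/8, -3/8, 9/16] . (h_0, h_1, h_3) = 1

Solving yields:
  h_0 = 64/19
  h_1 = 48/19
  h_3 = 80/19

Starting state is 0, so the expected hitting time is h_0 = 64/19.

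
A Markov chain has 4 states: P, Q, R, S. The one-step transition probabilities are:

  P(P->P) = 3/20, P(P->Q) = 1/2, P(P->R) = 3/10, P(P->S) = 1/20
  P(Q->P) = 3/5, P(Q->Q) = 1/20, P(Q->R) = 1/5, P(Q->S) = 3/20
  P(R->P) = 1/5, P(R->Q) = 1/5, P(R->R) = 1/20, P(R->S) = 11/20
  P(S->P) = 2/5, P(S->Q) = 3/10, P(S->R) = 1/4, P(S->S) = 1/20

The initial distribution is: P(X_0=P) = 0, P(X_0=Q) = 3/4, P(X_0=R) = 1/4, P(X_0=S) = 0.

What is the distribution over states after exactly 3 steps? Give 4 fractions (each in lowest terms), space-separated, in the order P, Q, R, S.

Answer: 1439/4000 7607/32000 6313/32000 821/4000

Derivation:
Propagating the distribution step by step (d_{t+1} = d_t * P):
d_0 = (P=0, Q=3/4, R=1/4, S=0)
  d_1[P] = 0*3/20 + 3/4*3/5 + 1/4*1/5 + 0*2/5 = 1/2
  d_1[Q] = 0*1/2 + 3/4*1/20 + 1/4*1/5 + 0*3/10 = 7/80
  d_1[R] = 0*3/10 + 3/4*1/5 + 1/4*1/20 + 0*1/4 = 13/80
  d_1[S] = 0*1/20 + 3/4*3/20 + 1/4*11/20 + 0*1/20 = 1/4
d_1 = (P=1/2, Q=7/80, R=13/80, S=1/4)
  d_2[P] = 1/2*3/20 + 7/80*3/5 + 13/80*1/5 + 1/4*2/5 = 13/50
  d_2[Q] = 1/2*1/2 + 7/80*1/20 + 13/80*1/5 + 1/4*3/10 = 579/1600
  d_2[R] = 1/2*3/10 + 7/80*1/5 + 13/80*1/20 + 1/4*1/4 = 381/1600
  d_2[S] = 1/2*1/20 + 7/80*3/20 + 13/80*11/20 + 1/4*1/20 = 7/50
d_2 = (P=13/50, Q=579/1600, R=381/1600, S=7/50)
  d_3[P] = 13/50*3/20 + 579/1600*3/5 + 381/1600*1/5 + 7/50*2/5 = 1439/4000
  d_3[Q] = 13/50*1/2 + 579/1600*1/20 + 381/1600*1/5 + 7/50*3/10 = 7607/32000
  d_3[R] = 13/50*3/10 + 579/1600*1/5 + 381/1600*1/20 + 7/50*1/4 = 6313/32000
  d_3[S] = 13/50*1/20 + 579/1600*3/20 + 381/1600*11/20 + 7/50*1/20 = 821/4000
d_3 = (P=1439/4000, Q=7607/32000, R=6313/32000, S=821/4000)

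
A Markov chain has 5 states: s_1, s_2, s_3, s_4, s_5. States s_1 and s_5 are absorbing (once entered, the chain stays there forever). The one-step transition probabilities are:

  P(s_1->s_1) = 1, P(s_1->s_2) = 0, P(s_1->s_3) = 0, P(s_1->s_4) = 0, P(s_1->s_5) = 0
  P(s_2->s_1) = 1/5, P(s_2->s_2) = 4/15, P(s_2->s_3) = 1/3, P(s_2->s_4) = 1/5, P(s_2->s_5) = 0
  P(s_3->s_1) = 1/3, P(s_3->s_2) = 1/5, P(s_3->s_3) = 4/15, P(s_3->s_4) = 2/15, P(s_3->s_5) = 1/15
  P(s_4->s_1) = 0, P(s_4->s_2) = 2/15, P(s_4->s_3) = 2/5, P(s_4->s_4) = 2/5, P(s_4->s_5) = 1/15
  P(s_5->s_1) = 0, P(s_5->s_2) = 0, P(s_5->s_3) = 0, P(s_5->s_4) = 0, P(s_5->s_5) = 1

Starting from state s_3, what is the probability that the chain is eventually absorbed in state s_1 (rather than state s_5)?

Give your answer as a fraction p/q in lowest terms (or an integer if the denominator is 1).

Answer: 9/11

Derivation:
Let a_i = P(absorbed in s_1 | start in state i).
Boundary conditions: a_s_1 = 1, a_s_5 = 0.
For each transient state i, a_i = sum_j P(i->j) * a_j:
  a_s_2 = 1/5*a_s_1 + 4/15*a_s_2 + 1/3*a_s_3 + 1/5*a_s_4 + 0*a_s_5
  a_s_3 = 1/3*a_s_1 + 1/5*a_s_2 + 4/15*a_s_3 + 2/15*a_s_4 + 1/15*a_s_5
  a_s_4 = 0*a_s_1 + 2/15*a_s_2 + 2/5*a_s_3 + 2/5*a_s_4 + 1/15*a_s_5

Substituting a_s_1 = 1 and a_s_5 = 0, rearrange to (I - Q) a = r where r[i] = P(i -> s_1):
  [11/15, -1/3, -1/5] . (a_s_2, a_s_3, a_s_4) = 1/5
  [-1/5, 11/15, -2/15] . (a_s_2, a_s_3, a_s_4) = 1/3
  [-2/15, -2/5, 3/5] . (a_s_2, a_s_3, a_s_4) = 0

Solving yields:
  a_s_2 = 288/341
  a_s_3 = 9/11
  a_s_4 = 250/341

Starting state is s_3, so the absorption probability is a_s_3 = 9/11.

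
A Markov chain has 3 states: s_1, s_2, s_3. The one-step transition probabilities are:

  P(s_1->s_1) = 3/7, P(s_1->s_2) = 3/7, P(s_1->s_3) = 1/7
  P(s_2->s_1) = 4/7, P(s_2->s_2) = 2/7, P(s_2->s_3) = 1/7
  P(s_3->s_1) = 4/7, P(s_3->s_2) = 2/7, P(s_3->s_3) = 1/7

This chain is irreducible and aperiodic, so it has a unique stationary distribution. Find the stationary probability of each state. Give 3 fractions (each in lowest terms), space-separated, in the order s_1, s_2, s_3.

Answer: 1/2 5/14 1/7

Derivation:
The stationary distribution satisfies pi = pi * P, i.e.:
  pi_s_1 = 3/7*pi_s_1 + 4/7*pi_s_2 + 4/7*pi_s_3
  pi_s_2 = 3/7*pi_s_1 + 2/7*pi_s_2 + 2/7*pi_s_3
  pi_s_3 = 1/7*pi_s_1 + 1/7*pi_s_2 + 1/7*pi_s_3
with normalization: pi_s_1 + pi_s_2 + pi_s_3 = 1.

Using the first 2 balance equations plus normalization, the linear system A*pi = b is:
  [-4/7, 4/7, 4/7] . pi = 0
  [3/7, -5/7, 2/7] . pi = 0
  [1, 1, 1] . pi = 1

Solving yields:
  pi_s_1 = 1/2
  pi_s_2 = 5/14
  pi_s_3 = 1/7

Verification (pi * P):
  1/2*3/7 + 5/14*4/7 + 1/7*4/7 = 1/2 = pi_s_1  (ok)
  1/2*3/7 + 5/14*2/7 + 1/7*2/7 = 5/14 = pi_s_2  (ok)
  1/2*1/7 + 5/14*1/7 + 1/7*1/7 = 1/7 = pi_s_3  (ok)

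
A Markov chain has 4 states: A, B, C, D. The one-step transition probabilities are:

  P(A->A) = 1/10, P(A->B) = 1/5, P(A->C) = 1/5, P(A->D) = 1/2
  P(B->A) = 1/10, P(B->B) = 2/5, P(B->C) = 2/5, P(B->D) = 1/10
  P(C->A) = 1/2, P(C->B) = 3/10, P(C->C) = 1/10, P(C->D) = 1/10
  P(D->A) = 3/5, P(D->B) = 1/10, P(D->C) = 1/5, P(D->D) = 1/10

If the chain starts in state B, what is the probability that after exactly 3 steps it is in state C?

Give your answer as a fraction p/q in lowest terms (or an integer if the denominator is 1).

Computing P^3 by repeated multiplication:
P^1 =
  A: [1/10, 1/5, 1/5, 1/2]
  B: [1/10, 2/5, 2/5, 1/10]
  C: [1/2, 3/10, 1/10, 1/10]
  D: [3/5, 1/10, 1/5, 1/10]
P^2 =
  A: [43/100, 21/100, 11/50, 7/50]
  B: [31/100, 31/100, 6/25, 7/50]
  C: [19/100, 13/50, 1/4, 3/10]
  D: [23/100, 23/100, 1/5, 17/50]
P^3 =
  A: [129/500, 1/4, 11/50, 34/125]
  B: [133/500, 34/125, 119/500, 28/125]
  C: [7/20, 247/1000, 227/1000, 22/125]
  D: [7/20, 29/125, 113/500, 24/125]

(P^3)[B -> C] = 119/500

Answer: 119/500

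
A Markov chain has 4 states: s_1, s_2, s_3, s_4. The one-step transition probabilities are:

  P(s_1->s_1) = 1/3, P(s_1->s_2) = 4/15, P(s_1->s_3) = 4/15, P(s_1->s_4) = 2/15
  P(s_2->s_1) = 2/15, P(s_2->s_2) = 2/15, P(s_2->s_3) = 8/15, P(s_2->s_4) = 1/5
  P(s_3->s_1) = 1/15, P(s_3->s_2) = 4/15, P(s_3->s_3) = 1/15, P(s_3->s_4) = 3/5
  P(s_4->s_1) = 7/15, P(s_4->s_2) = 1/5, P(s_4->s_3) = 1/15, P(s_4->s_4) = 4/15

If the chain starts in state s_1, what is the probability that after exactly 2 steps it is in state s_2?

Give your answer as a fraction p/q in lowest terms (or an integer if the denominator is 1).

Answer: 2/9

Derivation:
Computing P^2 by repeated multiplication:
P^1 =
  s_1: [1/3, 4/15, 4/15, 2/15]
  s_2: [2/15, 2/15, 8/15, 1/5]
  s_3: [1/15, 4/15, 1/15, 3/5]
  s_4: [7/15, 1/5, 1/15, 4/15]
P^2 =
  s_1: [17/75, 2/9, 58/225, 22/75]
  s_2: [43/225, 53/225, 7/45, 94/225]
  s_3: [77/225, 43/225, 46/225, 59/225]
  s_4: [14/45, 2/9, 19/75, 16/75]

(P^2)[s_1 -> s_2] = 2/9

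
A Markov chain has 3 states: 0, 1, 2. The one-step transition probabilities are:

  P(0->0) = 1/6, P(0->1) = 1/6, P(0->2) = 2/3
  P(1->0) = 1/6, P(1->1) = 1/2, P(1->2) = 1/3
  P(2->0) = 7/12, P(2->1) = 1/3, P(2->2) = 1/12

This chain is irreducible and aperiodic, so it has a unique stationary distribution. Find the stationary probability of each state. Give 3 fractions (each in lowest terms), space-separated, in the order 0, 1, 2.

Answer: 5/16 27/80 7/20

Derivation:
The stationary distribution satisfies pi = pi * P, i.e.:
  pi_0 = 1/6*pi_0 + 1/6*pi_1 + 7/12*pi_2
  pi_1 = 1/6*pi_0 + 1/2*pi_1 + 1/3*pi_2
  pi_2 = 2/3*pi_0 + 1/3*pi_1 + 1/12*pi_2
with normalization: pi_0 + pi_1 + pi_2 = 1.

Using the first 2 balance equations plus normalization, the linear system A*pi = b is:
  [-5/6, 1/6, 7/12] . pi = 0
  [1/6, -1/2, 1/3] . pi = 0
  [1, 1, 1] . pi = 1

Solving yields:
  pi_0 = 5/16
  pi_1 = 27/80
  pi_2 = 7/20

Verification (pi * P):
  5/16*1/6 + 27/80*1/6 + 7/20*7/12 = 5/16 = pi_0  (ok)
  5/16*1/6 + 27/80*1/2 + 7/20*1/3 = 27/80 = pi_1  (ok)
  5/16*2/3 + 27/80*1/3 + 7/20*1/12 = 7/20 = pi_2  (ok)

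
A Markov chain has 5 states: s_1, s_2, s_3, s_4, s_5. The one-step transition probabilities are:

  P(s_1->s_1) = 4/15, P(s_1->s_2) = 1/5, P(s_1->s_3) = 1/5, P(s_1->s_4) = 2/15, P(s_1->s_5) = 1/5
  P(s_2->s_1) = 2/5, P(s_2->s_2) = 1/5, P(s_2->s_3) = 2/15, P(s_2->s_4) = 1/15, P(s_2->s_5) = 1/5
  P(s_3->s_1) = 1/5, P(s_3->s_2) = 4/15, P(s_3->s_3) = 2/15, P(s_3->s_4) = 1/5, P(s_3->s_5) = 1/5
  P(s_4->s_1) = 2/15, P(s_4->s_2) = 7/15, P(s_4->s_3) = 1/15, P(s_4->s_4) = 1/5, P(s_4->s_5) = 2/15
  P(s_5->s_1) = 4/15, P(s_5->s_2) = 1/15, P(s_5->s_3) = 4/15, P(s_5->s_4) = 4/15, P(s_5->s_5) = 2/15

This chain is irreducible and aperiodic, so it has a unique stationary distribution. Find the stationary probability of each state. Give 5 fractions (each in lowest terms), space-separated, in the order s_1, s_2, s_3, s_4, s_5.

The stationary distribution satisfies pi = pi * P, i.e.:
  pi_s_1 = 4/15*pi_s_1 + 2/5*pi_s_2 + 1/5*pi_s_3 + 2/15*pi_s_4 + 4/15*pi_s_5
  pi_s_2 = 1/5*pi_s_1 + 1/5*pi_s_2 + 4/15*pi_s_3 + 7/15*pi_s_4 + 1/15*pi_s_5
  pi_s_3 = 1/5*pi_s_1 + 2/15*pi_s_2 + 2/15*pi_s_3 + 1/15*pi_s_4 + 4/15*pi_s_5
  pi_s_4 = 2/15*pi_s_1 + 1/15*pi_s_2 + 1/5*pi_s_3 + 1/5*pi_s_4 + 4/15*pi_s_5
  pi_s_5 = 1/5*pi_s_1 + 1/5*pi_s_2 + 1/5*pi_s_3 + 2/15*pi_s_4 + 2/15*pi_s_5
with normalization: pi_s_1 + pi_s_2 + pi_s_3 + pi_s_4 + pi_s_5 = 1.

Using the first 4 balance equations plus normalization, the linear system A*pi = b is:
  [-11/15, 2/5, 1/5, 2/15, 4/15] . pi = 0
  [1/5, -4/5, 4/15, 7/15, 1/15] . pi = 0
  [1/5, 2/15, -13/15, 1/15, 4/15] . pi = 0
  [2/15, 1/15, 1/5, -4/5, 4/15] . pi = 0
  [1, 1, 1, 1, 1] . pi = 1

Solving yields:
  pi_s_1 = 781/2950
  pi_s_2 = 681/2950
  pi_s_3 = 483/2950
  pi_s_4 = 241/1475
  pi_s_5 = 523/2950

Verification (pi * P):
  781/2950*4/15 + 681/2950*2/5 + 483/2950*1/5 + 241/1475*2/15 + 523/2950*4/15 = 781/2950 = pi_s_1  (ok)
  781/2950*1/5 + 681/2950*1/5 + 483/2950*4/15 + 241/1475*7/15 + 523/2950*1/15 = 681/2950 = pi_s_2  (ok)
  781/2950*1/5 + 681/2950*2/15 + 483/2950*2/15 + 241/1475*1/15 + 523/2950*4/15 = 483/2950 = pi_s_3  (ok)
  781/2950*2/15 + 681/2950*1/15 + 483/2950*1/5 + 241/1475*1/5 + 523/2950*4/15 = 241/1475 = pi_s_4  (ok)
  781/2950*1/5 + 681/2950*1/5 + 483/2950*1/5 + 241/1475*2/15 + 523/2950*2/15 = 523/2950 = pi_s_5  (ok)

Answer: 781/2950 681/2950 483/2950 241/1475 523/2950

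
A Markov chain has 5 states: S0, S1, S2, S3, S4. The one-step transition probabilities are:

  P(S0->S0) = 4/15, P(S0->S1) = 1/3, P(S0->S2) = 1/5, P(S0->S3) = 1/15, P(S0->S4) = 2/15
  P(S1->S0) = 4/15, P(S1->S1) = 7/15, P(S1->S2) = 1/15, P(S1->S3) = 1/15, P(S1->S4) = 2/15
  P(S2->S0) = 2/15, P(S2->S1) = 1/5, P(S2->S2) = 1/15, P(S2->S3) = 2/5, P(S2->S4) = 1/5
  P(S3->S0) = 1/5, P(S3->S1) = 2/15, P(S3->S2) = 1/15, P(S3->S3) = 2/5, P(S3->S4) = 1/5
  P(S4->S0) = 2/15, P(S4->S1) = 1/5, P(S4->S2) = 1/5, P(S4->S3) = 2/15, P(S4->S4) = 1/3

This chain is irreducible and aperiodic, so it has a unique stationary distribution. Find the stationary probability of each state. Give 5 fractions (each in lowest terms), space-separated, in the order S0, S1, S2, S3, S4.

The stationary distribution satisfies pi = pi * P, i.e.:
  pi_S0 = 4/15*pi_S0 + 4/15*pi_S1 + 2/15*pi_S2 + 1/5*pi_S3 + 2/15*pi_S4
  pi_S1 = 1/3*pi_S0 + 7/15*pi_S1 + 1/5*pi_S2 + 2/15*pi_S3 + 1/5*pi_S4
  pi_S2 = 1/5*pi_S0 + 1/15*pi_S1 + 1/15*pi_S2 + 1/15*pi_S3 + 1/5*pi_S4
  pi_S3 = 1/15*pi_S0 + 1/15*pi_S1 + 2/5*pi_S2 + 2/5*pi_S3 + 2/15*pi_S4
  pi_S4 = 2/15*pi_S0 + 2/15*pi_S1 + 1/5*pi_S2 + 1/5*pi_S3 + 1/3*pi_S4
with normalization: pi_S0 + pi_S1 + pi_S2 + pi_S3 + pi_S4 = 1.

Using the first 4 balance equations plus normalization, the linear system A*pi = b is:
  [-11/15, 4/15, 2/15, 1/5, 2/15] . pi = 0
  [1/3, -8/15, 1/5, 2/15, 1/5] . pi = 0
  [1/5, 1/15, -14/15, 1/15, 1/5] . pi = 0
  [1/15, 1/15, 2/5, -3/5, 2/15] . pi = 0
  [1, 1, 1, 1, 1] . pi = 1

Solving yields:
  pi_S0 = 5749/26983
  pi_S1 = 724/2453
  pi_S2 = 3255/26983
  pi_S3 = 4843/26983
  pi_S4 = 5172/26983

Verification (pi * P):
  5749/26983*4/15 + 724/2453*4/15 + 3255/26983*2/15 + 4843/26983*1/5 + 5172/26983*2/15 = 5749/26983 = pi_S0  (ok)
  5749/26983*1/3 + 724/2453*7/15 + 3255/26983*1/5 + 4843/26983*2/15 + 5172/26983*1/5 = 724/2453 = pi_S1  (ok)
  5749/26983*1/5 + 724/2453*1/15 + 3255/26983*1/15 + 4843/26983*1/15 + 5172/26983*1/5 = 3255/26983 = pi_S2  (ok)
  5749/26983*1/15 + 724/2453*1/15 + 3255/26983*2/5 + 4843/26983*2/5 + 5172/26983*2/15 = 4843/26983 = pi_S3  (ok)
  5749/26983*2/15 + 724/2453*2/15 + 3255/26983*1/5 + 4843/26983*1/5 + 5172/26983*1/3 = 5172/26983 = pi_S4  (ok)

Answer: 5749/26983 724/2453 3255/26983 4843/26983 5172/26983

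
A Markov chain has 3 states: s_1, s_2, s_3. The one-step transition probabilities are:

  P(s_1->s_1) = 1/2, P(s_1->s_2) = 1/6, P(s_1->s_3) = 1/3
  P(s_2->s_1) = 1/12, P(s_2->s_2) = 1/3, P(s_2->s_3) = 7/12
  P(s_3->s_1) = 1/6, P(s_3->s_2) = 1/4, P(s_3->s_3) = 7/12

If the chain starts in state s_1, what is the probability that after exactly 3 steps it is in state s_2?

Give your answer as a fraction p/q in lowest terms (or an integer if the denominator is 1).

Computing P^3 by repeated multiplication:
P^1 =
  s_1: [1/2, 1/6, 1/3]
  s_2: [1/12, 1/3, 7/12]
  s_3: [1/6, 1/4, 7/12]
P^2 =
  s_1: [23/72, 2/9, 11/24]
  s_2: [1/6, 13/48, 9/16]
  s_3: [29/144, 37/144, 13/24]
P^3 =
  s_1: [55/216, 209/864, 145/288]
  s_2: [115/576, 149/576, 13/24]
  s_3: [367/1728, 55/216, 307/576]

(P^3)[s_1 -> s_2] = 209/864

Answer: 209/864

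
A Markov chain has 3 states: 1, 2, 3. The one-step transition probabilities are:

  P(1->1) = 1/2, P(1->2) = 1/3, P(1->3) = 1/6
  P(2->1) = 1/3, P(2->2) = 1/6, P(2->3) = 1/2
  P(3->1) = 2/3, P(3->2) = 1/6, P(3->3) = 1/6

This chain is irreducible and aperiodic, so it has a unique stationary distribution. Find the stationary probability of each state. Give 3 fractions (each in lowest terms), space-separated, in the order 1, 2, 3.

The stationary distribution satisfies pi = pi * P, i.e.:
  pi_1 = 1/2*pi_1 + 1/3*pi_2 + 2/3*pi_3
  pi_2 = 1/3*pi_1 + 1/6*pi_2 + 1/6*pi_3
  pi_3 = 1/6*pi_1 + 1/2*pi_2 + 1/6*pi_3
with normalization: pi_1 + pi_2 + pi_3 = 1.

Using the first 2 balance equations plus normalization, the linear system A*pi = b is:
  [-1/2, 1/3, 2/3] . pi = 0
  [1/3, -5/6, 1/6] . pi = 0
  [1, 1, 1] . pi = 1

Solving yields:
  pi_1 = 1/2
  pi_2 = 1/4
  pi_3 = 1/4

Verification (pi * P):
  1/2*1/2 + 1/4*1/3 + 1/4*2/3 = 1/2 = pi_1  (ok)
  1/2*1/3 + 1/4*1/6 + 1/4*1/6 = 1/4 = pi_2  (ok)
  1/2*1/6 + 1/4*1/2 + 1/4*1/6 = 1/4 = pi_3  (ok)

Answer: 1/2 1/4 1/4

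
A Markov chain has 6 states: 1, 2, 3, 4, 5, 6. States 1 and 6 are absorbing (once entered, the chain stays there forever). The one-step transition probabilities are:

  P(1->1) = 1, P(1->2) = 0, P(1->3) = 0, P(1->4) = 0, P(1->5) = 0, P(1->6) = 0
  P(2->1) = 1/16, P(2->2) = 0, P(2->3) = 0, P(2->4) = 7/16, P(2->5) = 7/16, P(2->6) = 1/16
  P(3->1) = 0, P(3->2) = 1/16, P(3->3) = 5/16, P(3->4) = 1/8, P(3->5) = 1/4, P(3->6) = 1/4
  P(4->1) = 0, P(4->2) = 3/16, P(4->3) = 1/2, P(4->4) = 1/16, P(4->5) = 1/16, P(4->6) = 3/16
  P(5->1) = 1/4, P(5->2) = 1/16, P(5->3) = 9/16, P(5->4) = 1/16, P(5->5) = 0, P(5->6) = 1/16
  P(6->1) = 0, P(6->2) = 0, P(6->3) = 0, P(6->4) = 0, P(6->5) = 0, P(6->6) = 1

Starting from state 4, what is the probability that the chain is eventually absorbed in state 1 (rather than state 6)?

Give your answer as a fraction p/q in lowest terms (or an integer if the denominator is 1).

Let a_i = P(absorbed in 1 | start in state i).
Boundary conditions: a_1 = 1, a_6 = 0.
For each transient state i, a_i = sum_j P(i->j) * a_j:
  a_2 = 1/16*a_1 + 0*a_2 + 0*a_3 + 7/16*a_4 + 7/16*a_5 + 1/16*a_6
  a_3 = 0*a_1 + 1/16*a_2 + 5/16*a_3 + 1/8*a_4 + 1/4*a_5 + 1/4*a_6
  a_4 = 0*a_1 + 3/16*a_2 + 1/2*a_3 + 1/16*a_4 + 1/16*a_5 + 3/16*a_6
  a_5 = 1/4*a_1 + 1/16*a_2 + 9/16*a_3 + 1/16*a_4 + 0*a_5 + 1/16*a_6

Substituting a_1 = 1 and a_6 = 0, rearrange to (I - Q) a = r where r[i] = P(i -> 1):
  [1, 0, -7/16, -7/16] . (a_2, a_3, a_4, a_5) = 1/16
  [-1/16, 11/16, -1/8, -1/4] . (a_2, a_3, a_4, a_5) = 0
  [-3/16, -1/2, 15/16, -1/16] . (a_2, a_3, a_4, a_5) = 0
  [-1/16, -9/16, -1/16, 1] . (a_2, a_3, a_4, a_5) = 1/4

Solving yields:
  a_2 = 7159/21675
  a_3 = 4657/21675
  a_4 = 60/289
  a_5 = 8767/21675

Starting state is 4, so the absorption probability is a_4 = 60/289.

Answer: 60/289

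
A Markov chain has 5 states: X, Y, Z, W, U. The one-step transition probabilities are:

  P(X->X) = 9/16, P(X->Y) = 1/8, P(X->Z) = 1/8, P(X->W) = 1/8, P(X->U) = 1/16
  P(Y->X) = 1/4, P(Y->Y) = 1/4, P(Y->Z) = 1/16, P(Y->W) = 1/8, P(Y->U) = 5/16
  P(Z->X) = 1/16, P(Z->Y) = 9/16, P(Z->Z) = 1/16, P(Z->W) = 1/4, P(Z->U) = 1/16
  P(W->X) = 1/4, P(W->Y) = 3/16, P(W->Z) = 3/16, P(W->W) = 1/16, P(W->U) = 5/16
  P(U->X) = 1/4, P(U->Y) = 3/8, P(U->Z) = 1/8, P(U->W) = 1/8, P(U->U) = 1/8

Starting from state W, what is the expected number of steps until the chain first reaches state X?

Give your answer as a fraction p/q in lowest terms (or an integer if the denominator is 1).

Let h_i = expected steps to first reach X from state i.
Boundary: h_X = 0.
First-step equations for the other states:
  h_Y = 1 + 1/4*h_X + 1/4*h_Y + 1/16*h_Z + 1/8*h_W + 5/16*h_U
  h_Z = 1 + 1/16*h_X + 9/16*h_Y + 1/16*h_Z + 1/4*h_W + 1/16*h_U
  h_W = 1 + 1/4*h_X + 3/16*h_Y + 3/16*h_Z + 1/16*h_W + 5/16*h_U
  h_U = 1 + 1/4*h_X + 3/8*h_Y + 1/8*h_Z + 1/8*h_W + 1/8*h_U

Substituting h_X = 0 and rearranging gives the linear system (I - Q) h = 1:
  [3/4, -1/16, -1/8, -5/16] . (h_Y, h_Z, h_W, h_U) = 1
  [-9/16, 15/16, -1/4, -1/16] . (h_Y, h_Z, h_W, h_U) = 1
  [-3/16, -3/16, 15/16, -5/16] . (h_Y, h_Z, h_W, h_U) = 1
  [-3/8, -1/8, -1/8, 7/8] . (h_Y, h_Z, h_W, h_U) = 1

Solving yields:
  h_Y = 6880/1599
  h_Z = 2724/533
  h_W = 2344/533
  h_U = 2316/533

Starting state is W, so the expected hitting time is h_W = 2344/533.

Answer: 2344/533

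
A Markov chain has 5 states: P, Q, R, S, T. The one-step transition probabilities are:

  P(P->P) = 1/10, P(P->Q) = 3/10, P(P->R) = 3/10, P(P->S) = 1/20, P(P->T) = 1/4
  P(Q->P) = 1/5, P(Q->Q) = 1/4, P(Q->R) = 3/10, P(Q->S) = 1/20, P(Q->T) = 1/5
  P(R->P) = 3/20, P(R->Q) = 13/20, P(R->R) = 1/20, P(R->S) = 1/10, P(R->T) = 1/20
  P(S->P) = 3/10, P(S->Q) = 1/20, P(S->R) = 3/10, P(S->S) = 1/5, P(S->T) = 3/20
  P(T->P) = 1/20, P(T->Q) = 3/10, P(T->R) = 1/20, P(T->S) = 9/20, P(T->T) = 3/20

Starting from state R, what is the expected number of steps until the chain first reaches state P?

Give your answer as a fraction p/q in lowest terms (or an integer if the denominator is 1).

Answer: 9080/1603

Derivation:
Let h_i = expected steps to first reach P from state i.
Boundary: h_P = 0.
First-step equations for the other states:
  h_Q = 1 + 1/5*h_P + 1/4*h_Q + 3/10*h_R + 1/20*h_S + 1/5*h_T
  h_R = 1 + 3/20*h_P + 13/20*h_Q + 1/20*h_R + 1/10*h_S + 1/20*h_T
  h_S = 1 + 3/10*h_P + 1/20*h_Q + 3/10*h_R + 1/5*h_S + 3/20*h_T
  h_T = 1 + 1/20*h_P + 3/10*h_Q + 1/20*h_R + 9/20*h_S + 3/20*h_T

Substituting h_P = 0 and rearranging gives the linear system (I - Q) h = 1:
  [3/4, -3/10, -1/20, -1/5] . (h_Q, h_R, h_S, h_T) = 1
  [-13/20, 19/20, -1/10, -1/20] . (h_Q, h_R, h_S, h_T) = 1
  [-1/20, -3/10, 4/5, -3/20] . (h_Q, h_R, h_S, h_T) = 1
  [-3/10, -1/20, -9/20, 17/20] . (h_Q, h_R, h_S, h_T) = 1

Solving yields:
  h_Q = 8865/1603
  h_R = 9080/1603
  h_S = 7775/1603
  h_T = 9665/1603

Starting state is R, so the expected hitting time is h_R = 9080/1603.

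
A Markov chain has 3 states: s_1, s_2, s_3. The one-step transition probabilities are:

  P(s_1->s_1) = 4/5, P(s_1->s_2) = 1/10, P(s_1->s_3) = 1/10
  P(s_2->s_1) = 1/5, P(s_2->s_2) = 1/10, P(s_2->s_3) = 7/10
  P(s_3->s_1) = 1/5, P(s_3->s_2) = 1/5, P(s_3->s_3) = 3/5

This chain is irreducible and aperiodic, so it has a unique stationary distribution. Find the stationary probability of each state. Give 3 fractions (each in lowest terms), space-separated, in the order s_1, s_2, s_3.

Answer: 1/2 3/22 4/11

Derivation:
The stationary distribution satisfies pi = pi * P, i.e.:
  pi_s_1 = 4/5*pi_s_1 + 1/5*pi_s_2 + 1/5*pi_s_3
  pi_s_2 = 1/10*pi_s_1 + 1/10*pi_s_2 + 1/5*pi_s_3
  pi_s_3 = 1/10*pi_s_1 + 7/10*pi_s_2 + 3/5*pi_s_3
with normalization: pi_s_1 + pi_s_2 + pi_s_3 = 1.

Using the first 2 balance equations plus normalization, the linear system A*pi = b is:
  [-1/5, 1/5, 1/5] . pi = 0
  [1/10, -9/10, 1/5] . pi = 0
  [1, 1, 1] . pi = 1

Solving yields:
  pi_s_1 = 1/2
  pi_s_2 = 3/22
  pi_s_3 = 4/11

Verification (pi * P):
  1/2*4/5 + 3/22*1/5 + 4/11*1/5 = 1/2 = pi_s_1  (ok)
  1/2*1/10 + 3/22*1/10 + 4/11*1/5 = 3/22 = pi_s_2  (ok)
  1/2*1/10 + 3/22*7/10 + 4/11*3/5 = 4/11 = pi_s_3  (ok)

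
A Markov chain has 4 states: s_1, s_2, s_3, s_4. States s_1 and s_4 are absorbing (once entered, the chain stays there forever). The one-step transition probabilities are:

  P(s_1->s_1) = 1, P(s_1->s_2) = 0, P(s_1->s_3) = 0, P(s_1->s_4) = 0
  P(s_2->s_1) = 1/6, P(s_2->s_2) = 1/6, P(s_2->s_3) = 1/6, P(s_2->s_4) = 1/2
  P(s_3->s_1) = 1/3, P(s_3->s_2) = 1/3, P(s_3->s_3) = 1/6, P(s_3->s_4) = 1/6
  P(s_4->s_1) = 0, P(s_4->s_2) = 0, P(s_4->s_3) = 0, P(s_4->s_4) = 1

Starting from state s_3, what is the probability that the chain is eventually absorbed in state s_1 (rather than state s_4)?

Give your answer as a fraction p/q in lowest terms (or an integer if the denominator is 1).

Answer: 12/23

Derivation:
Let a_i = P(absorbed in s_1 | start in state i).
Boundary conditions: a_s_1 = 1, a_s_4 = 0.
For each transient state i, a_i = sum_j P(i->j) * a_j:
  a_s_2 = 1/6*a_s_1 + 1/6*a_s_2 + 1/6*a_s_3 + 1/2*a_s_4
  a_s_3 = 1/3*a_s_1 + 1/3*a_s_2 + 1/6*a_s_3 + 1/6*a_s_4

Substituting a_s_1 = 1 and a_s_4 = 0, rearrange to (I - Q) a = r where r[i] = P(i -> s_1):
  [5/6, -1/6] . (a_s_2, a_s_3) = 1/6
  [-1/3, 5/6] . (a_s_2, a_s_3) = 1/3

Solving yields:
  a_s_2 = 7/23
  a_s_3 = 12/23

Starting state is s_3, so the absorption probability is a_s_3 = 12/23.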